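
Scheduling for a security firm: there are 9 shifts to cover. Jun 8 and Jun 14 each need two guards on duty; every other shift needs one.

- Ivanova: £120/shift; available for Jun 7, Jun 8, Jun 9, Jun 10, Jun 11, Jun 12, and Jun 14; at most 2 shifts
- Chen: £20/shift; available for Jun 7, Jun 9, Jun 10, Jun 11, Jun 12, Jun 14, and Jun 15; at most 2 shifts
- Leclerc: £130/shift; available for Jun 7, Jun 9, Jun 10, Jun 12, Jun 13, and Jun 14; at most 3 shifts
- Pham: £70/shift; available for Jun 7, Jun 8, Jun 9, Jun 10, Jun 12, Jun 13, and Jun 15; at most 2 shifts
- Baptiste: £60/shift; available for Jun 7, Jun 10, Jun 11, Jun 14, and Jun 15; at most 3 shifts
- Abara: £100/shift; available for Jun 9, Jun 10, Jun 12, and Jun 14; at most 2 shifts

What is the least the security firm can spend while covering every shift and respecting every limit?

£800

Jun 8 can only be covered by Ivanova and Pham, so that assignment is forced.
Picking the cheapest available guard for each shift independently would cost £460, but that ignores the shift limits.
An optimal schedule: Jun 7→Baptiste, Jun 8→Pham+Ivanova, Jun 9→Abara, Jun 10→Baptiste, Jun 11→Chen, Jun 12→Abara, Jun 13→Pham, Jun 14→Baptiste+Ivanova, Jun 15→Chen.
Total: 60 + 70 + 120 + 100 + 60 + 20 + 100 + 70 + 60 + 120 + 20 = £800.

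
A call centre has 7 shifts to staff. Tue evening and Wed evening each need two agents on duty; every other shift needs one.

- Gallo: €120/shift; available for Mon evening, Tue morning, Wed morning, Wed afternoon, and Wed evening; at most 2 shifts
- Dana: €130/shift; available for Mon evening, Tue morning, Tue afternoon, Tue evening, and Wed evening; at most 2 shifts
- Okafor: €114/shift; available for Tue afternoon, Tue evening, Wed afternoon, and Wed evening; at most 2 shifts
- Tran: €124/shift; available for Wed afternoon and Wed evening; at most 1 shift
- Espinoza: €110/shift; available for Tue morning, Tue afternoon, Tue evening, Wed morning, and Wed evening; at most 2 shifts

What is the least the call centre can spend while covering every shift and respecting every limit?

Picking the cheapest available agent for each shift independently would cost €1012, but that ignores the shift limits.
An optimal schedule: Mon evening→Gallo, Tue morning→Dana, Tue afternoon→Dana, Tue evening→Okafor+Espinoza, Wed morning→Gallo, Wed afternoon→Okafor, Wed evening→Tran+Espinoza.
Total: 120 + 130 + 130 + 114 + 110 + 120 + 114 + 124 + 110 = €1072.

€1072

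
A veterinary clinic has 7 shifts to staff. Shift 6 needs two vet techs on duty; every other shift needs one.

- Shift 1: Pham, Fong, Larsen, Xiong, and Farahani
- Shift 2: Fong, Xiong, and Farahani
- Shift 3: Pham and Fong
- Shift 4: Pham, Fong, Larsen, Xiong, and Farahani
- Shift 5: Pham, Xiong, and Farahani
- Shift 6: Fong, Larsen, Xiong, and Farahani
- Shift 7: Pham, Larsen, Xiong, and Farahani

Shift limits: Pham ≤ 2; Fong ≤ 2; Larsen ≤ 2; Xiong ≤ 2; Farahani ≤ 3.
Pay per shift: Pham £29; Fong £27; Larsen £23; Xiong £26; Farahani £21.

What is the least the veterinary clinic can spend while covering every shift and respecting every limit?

£188

Picking the cheapest available vet tech for each shift independently would cost £176, but that ignores the shift limits.
An optimal schedule: Shift 1→Larsen, Shift 2→Farahani, Shift 3→Fong, Shift 4→Xiong, Shift 5→Farahani, Shift 6→Larsen+Xiong, Shift 7→Farahani.
Total: 23 + 21 + 27 + 26 + 21 + 23 + 26 + 21 = £188.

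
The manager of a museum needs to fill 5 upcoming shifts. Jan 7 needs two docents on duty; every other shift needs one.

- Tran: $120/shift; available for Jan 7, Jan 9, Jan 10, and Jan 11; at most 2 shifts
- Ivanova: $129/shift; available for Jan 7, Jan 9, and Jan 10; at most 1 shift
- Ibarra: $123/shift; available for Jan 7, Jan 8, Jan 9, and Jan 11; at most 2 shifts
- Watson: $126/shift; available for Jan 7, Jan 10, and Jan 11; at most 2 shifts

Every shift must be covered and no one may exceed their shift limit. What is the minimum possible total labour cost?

Jan 8 can only be covered by Ibarra, so that assignment is forced.
Picking the cheapest available docent for each shift independently would cost $726, but that ignores the shift limits.
An optimal schedule: Jan 7→Ibarra+Watson, Jan 8→Ibarra, Jan 9→Tran, Jan 10→Tran, Jan 11→Watson.
Total: 123 + 126 + 123 + 120 + 120 + 126 = $738.

$738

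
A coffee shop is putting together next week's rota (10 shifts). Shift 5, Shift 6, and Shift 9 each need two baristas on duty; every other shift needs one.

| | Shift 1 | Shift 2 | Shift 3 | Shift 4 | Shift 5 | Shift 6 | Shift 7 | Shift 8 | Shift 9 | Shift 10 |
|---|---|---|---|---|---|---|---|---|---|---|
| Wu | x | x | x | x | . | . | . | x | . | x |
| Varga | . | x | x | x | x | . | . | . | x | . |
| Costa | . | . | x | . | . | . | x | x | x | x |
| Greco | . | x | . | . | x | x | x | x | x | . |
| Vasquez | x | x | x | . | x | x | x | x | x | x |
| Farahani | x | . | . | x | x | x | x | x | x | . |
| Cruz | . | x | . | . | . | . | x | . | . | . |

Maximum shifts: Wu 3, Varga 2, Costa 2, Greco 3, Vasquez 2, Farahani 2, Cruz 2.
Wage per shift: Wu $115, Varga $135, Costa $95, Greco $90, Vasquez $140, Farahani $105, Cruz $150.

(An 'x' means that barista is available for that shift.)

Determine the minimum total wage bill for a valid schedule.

Picking the cheapest available barista for each shift independently would cost $1245, but that ignores the shift limits.
An optimal schedule: Shift 1→Farahani, Shift 2→Wu, Shift 3→Wu, Shift 4→Farahani, Shift 5→Greco+Varga, Shift 6→Greco+Vasquez, Shift 7→Greco, Shift 8→Wu, Shift 9→Costa+Varga, Shift 10→Costa.
Total: 105 + 115 + 115 + 105 + 90 + 135 + 90 + 140 + 90 + 115 + 95 + 135 + 95 = $1425.

$1425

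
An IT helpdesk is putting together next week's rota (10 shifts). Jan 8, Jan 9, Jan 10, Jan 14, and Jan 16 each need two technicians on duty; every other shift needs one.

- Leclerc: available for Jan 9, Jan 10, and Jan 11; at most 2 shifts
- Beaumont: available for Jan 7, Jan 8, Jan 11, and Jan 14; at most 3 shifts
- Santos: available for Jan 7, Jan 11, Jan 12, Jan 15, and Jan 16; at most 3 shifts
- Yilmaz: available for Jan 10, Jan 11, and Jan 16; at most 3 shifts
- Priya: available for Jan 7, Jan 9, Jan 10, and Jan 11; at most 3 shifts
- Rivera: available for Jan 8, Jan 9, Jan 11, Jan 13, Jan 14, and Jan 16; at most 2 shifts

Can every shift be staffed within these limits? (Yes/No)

No

Total capacity is 16 and 15 slots are needed, so capacity alone doesn't rule it out.
Shifts {Jan 8, Jan 13, Jan 14} need 5 worker-slots in total, but the technicians available for any of those shifts (Beaumont and Rivera) can supply at most 4 among them. So no valid schedule exists.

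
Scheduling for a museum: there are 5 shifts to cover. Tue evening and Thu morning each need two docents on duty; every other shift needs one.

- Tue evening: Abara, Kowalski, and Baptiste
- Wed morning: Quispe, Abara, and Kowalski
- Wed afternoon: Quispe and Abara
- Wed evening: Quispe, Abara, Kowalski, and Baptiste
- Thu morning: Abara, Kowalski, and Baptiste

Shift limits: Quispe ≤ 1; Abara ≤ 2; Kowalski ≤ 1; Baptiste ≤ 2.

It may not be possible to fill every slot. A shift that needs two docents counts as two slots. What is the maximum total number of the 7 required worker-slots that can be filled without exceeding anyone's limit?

6

Total capacity across all docents is 1+2+1+2 = 6, and 7 slots are needed, so at most 6 can be filled.
An assignment achieving 6: Tue evening→Abara+Kowalski, Wed morning→Abara, Wed afternoon→Quispe, Wed evening→Baptiste, Thu morning→Baptiste.
Loads: Quispe 1/1, Abara 2/2, Kowalski 1/1, Baptiste 2/2.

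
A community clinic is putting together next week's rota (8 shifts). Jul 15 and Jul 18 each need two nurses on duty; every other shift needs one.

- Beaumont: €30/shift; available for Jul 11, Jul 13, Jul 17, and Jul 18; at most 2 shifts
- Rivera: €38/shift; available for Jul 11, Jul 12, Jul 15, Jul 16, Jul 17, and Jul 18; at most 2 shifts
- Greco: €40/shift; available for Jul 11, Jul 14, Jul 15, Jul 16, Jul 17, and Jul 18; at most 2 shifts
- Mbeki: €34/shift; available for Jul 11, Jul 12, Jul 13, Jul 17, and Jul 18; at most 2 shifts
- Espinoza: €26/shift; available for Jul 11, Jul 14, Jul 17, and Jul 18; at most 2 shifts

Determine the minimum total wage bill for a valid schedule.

Jul 15 can only be covered by Rivera and Greco, so that assignment is forced.
Picking the cheapest available nurse for each shift independently would cost €314, but that ignores the shift limits.
An optimal schedule: Jul 11→Beaumont, Jul 12→Rivera, Jul 13→Beaumont, Jul 14→Espinoza, Jul 15→Rivera+Greco, Jul 16→Greco, Jul 17→Mbeki, Jul 18→Mbeki+Espinoza.
Total: 30 + 38 + 30 + 26 + 38 + 40 + 40 + 34 + 34 + 26 = €336.

€336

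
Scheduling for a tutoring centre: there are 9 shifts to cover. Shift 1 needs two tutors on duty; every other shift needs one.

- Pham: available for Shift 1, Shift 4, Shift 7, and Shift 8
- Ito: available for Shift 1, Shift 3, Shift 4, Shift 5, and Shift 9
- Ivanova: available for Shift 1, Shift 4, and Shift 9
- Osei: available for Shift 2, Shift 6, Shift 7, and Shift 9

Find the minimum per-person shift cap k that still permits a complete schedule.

3

With 4 tutors and 10 worker-slots to fill, someone must work at least ⌈10/4⌉ = 3 shifts, so k ≥ 3.
k = 3 works: Shift 1→Pham+Ito, Shift 2→Osei, Shift 3→Ito, Shift 4→Ivanova, Shift 5→Ito, Shift 6→Osei, Shift 7→Pham, Shift 8→Pham, Shift 9→Ivanova.
Loads: Pham 3, Ito 3, Ivanova 2, Osei 2 — all ≤ 3.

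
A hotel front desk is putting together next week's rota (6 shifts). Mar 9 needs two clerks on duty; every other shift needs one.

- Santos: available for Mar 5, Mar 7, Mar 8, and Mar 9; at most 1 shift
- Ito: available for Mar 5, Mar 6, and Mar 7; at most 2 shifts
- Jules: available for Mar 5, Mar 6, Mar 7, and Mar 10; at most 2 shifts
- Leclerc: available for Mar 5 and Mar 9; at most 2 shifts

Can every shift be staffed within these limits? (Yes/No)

No

Total capacity is 7 and 7 slots are needed, so capacity alone doesn't rule it out.
Shifts {Mar 8, Mar 9} need 3 worker-slots in total, but the clerks available for any of those shifts (Santos and Leclerc) can supply at most 2 among them. So no valid schedule exists.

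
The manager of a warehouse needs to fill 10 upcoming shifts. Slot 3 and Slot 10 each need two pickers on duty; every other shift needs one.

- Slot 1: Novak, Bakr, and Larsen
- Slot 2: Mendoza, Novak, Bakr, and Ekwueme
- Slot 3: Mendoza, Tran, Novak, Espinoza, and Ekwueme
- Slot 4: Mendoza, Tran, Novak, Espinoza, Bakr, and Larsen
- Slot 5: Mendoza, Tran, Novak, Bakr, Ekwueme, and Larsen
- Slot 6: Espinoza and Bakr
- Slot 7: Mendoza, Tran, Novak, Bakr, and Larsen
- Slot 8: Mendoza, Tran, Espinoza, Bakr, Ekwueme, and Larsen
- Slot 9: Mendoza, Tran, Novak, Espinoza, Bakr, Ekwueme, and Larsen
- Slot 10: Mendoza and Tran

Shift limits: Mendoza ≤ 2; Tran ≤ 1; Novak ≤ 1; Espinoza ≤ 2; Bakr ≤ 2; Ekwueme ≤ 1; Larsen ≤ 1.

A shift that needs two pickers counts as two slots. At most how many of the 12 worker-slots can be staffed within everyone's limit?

10

Total capacity across all pickers is 2+1+1+2+2+1+1 = 10, and 12 slots are needed, so at most 10 can be filled.
An assignment achieving 10: Slot 1→Novak, Slot 2→Mendoza, Slot 3→Espinoza+Ekwueme, Slot 4→Bakr, Slot 5→Larsen, Slot 6→Espinoza, Slot 7→Bakr, Slot 10→Mendoza+Tran.
Loads: Mendoza 2/2, Tran 1/1, Novak 1/1, Espinoza 2/2, Bakr 2/2, Ekwueme 1/1, Larsen 1/1.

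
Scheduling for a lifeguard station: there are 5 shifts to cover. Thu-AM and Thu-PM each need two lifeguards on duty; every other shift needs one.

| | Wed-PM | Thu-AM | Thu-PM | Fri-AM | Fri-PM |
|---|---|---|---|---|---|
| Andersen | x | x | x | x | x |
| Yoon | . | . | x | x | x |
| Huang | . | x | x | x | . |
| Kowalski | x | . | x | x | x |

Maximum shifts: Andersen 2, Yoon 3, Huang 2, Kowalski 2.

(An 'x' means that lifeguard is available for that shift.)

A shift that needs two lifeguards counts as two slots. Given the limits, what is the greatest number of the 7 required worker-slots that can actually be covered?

Total capacity across all lifeguards is 2+3+2+2 = 9, and 7 slots are needed, so at most 7 can be filled.
An assignment achieving 7: Wed-PM→Andersen, Thu-AM→Andersen+Huang, Thu-PM→Yoon+Huang, Fri-AM→Yoon, Fri-PM→Yoon.
Loads: Andersen 2/2, Yoon 3/3, Huang 2/2, Kowalski 0/2.

7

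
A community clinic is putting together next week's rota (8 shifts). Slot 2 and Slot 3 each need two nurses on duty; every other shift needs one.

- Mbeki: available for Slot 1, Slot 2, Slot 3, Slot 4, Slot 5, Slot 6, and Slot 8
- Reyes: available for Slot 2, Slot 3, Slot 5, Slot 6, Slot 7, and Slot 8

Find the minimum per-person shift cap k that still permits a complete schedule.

5

With 2 nurses and 10 worker-slots to fill, someone must work at least ⌈10/2⌉ = 5 shifts, so k ≥ 5.
k = 5 works: Slot 1→Mbeki, Slot 2→Mbeki+Reyes, Slot 3→Mbeki+Reyes, Slot 4→Mbeki, Slot 5→Mbeki, Slot 6→Reyes, Slot 7→Reyes, Slot 8→Reyes.
Loads: Mbeki 5, Reyes 5 — all ≤ 5.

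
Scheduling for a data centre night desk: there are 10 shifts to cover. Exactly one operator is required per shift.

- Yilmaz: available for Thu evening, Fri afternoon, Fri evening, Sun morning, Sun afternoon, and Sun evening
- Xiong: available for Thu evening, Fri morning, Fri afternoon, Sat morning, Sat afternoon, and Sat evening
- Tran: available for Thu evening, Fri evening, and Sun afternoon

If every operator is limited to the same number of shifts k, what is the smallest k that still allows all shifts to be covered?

With 3 operators and 10 worker-slots to fill, someone must work at least ⌈10/3⌉ = 4 shifts, so k ≥ 4.
k = 4 works: Thu evening→Tran, Fri morning→Xiong, Fri afternoon→Yilmaz, Fri evening→Yilmaz, Sat morning→Xiong, Sat afternoon→Xiong, Sat evening→Xiong, Sun morning→Yilmaz, Sun afternoon→Tran, Sun evening→Yilmaz.
Loads: Yilmaz 4, Xiong 4, Tran 2 — all ≤ 4.

4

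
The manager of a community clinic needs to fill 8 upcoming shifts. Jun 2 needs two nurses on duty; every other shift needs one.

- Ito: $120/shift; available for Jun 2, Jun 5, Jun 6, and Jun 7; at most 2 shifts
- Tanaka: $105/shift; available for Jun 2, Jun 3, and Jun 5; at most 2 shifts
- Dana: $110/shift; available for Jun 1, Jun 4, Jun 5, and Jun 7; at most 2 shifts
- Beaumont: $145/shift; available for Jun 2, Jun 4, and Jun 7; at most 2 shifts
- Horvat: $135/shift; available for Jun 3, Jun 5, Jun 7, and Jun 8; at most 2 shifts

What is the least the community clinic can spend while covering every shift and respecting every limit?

$1085

Jun 1 can only be covered by Dana, so that assignment is forced.
Jun 6 can only be covered by Ito, so that assignment is forced.
Jun 8 can only be covered by Horvat, so that assignment is forced.
Picking the cheapest available nurse for each shift independently would cost $1020, but that ignores the shift limits.
An optimal schedule: Jun 1→Dana, Jun 2→Ito+Tanaka, Jun 3→Tanaka, Jun 4→Dana, Jun 5→Horvat, Jun 6→Ito, Jun 7→Beaumont, Jun 8→Horvat.
Total: 110 + 120 + 105 + 105 + 110 + 135 + 120 + 145 + 135 = $1085.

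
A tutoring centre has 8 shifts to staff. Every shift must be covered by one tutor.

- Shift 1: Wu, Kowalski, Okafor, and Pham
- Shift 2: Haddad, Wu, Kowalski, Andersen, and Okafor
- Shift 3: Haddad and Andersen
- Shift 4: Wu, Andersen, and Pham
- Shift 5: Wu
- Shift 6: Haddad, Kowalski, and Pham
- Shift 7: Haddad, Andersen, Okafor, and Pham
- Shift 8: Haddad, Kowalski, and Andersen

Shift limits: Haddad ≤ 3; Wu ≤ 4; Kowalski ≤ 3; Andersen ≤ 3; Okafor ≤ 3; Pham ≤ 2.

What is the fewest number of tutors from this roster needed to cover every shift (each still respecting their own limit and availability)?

8 slots to fill and no one can take more than 4, so at least ⌈8/4⌉ = 2 tutors are needed.
Any 2 tutors together have capacity at most 4+3 = 7 < 8 slots, so 2 can never suffice.
Haddad, Wu, and Kowalski alone can cover everything: Shift 1→Wu, Shift 2→Wu, Shift 3→Haddad, Shift 4→Wu, Shift 5→Wu, Shift 6→Haddad, Shift 7→Haddad, Shift 8→Kowalski.

3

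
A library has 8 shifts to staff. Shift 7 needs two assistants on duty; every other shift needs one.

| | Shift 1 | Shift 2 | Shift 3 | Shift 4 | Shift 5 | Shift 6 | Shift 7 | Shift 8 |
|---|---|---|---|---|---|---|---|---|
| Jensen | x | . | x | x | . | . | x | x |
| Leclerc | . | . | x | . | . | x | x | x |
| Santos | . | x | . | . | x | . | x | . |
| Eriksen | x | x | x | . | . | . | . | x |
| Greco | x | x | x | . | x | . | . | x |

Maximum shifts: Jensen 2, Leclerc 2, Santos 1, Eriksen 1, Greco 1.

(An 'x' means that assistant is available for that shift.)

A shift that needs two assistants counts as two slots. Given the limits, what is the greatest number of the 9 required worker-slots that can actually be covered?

7

Total capacity across all assistants is 2+2+1+1+1 = 7, and 9 slots are needed, so at most 7 can be filled.
An assignment achieving 7: Shift 1→Jensen, Shift 2→Eriksen, Shift 3→Greco, Shift 4→Jensen, Shift 5→Santos, Shift 6→Leclerc, Shift 7→Leclerc.
Loads: Jensen 2/2, Leclerc 2/2, Santos 1/1, Eriksen 1/1, Greco 1/1.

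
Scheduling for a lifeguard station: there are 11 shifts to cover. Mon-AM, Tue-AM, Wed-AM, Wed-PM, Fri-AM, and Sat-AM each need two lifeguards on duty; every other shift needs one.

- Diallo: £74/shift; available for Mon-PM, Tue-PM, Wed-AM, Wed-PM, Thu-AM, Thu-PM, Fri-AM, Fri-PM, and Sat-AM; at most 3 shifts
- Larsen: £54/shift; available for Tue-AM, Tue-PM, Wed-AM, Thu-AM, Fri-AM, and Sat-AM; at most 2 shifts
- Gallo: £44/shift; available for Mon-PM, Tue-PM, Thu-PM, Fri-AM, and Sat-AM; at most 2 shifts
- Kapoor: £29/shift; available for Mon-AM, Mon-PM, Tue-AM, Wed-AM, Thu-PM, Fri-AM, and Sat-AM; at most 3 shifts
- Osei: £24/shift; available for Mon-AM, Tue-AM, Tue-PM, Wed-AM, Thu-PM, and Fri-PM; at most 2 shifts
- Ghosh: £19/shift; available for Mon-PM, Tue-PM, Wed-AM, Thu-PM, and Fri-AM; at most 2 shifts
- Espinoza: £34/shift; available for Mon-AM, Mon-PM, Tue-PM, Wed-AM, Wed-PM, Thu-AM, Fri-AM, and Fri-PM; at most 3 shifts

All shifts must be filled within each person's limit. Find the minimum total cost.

Wed-PM can only be covered by Diallo and Espinoza, so that assignment is forced.
Picking the cheapest available lifeguard for each shift independently would cost £493, but that ignores the shift limits.
An optimal schedule: Mon-AM→Kapoor+Osei, Mon-PM→Gallo, Tue-AM→Larsen+Kapoor, Tue-PM→Osei, Wed-AM→Ghosh+Espinoza, Wed-PM→Diallo+Espinoza, Thu-AM→Diallo, Thu-PM→Gallo, Fri-AM→Ghosh+Espinoza, Fri-PM→Diallo, Sat-AM→Larsen+Kapoor.
Total: 29 + 24 + 44 + 54 + 29 + 24 + 19 + 34 + 74 + 34 + 74 + 44 + 19 + 34 + 74 + 54 + 29 = £693.

£693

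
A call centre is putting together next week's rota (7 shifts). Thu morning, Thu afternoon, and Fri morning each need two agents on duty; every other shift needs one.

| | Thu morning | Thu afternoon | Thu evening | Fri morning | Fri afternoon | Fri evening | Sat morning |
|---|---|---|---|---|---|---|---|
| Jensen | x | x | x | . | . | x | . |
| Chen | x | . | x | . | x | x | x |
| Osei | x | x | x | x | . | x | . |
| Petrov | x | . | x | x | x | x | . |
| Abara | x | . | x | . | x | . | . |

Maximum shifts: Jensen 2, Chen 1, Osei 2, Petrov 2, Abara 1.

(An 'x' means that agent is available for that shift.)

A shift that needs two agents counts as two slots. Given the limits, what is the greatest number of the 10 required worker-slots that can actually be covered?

8

Total capacity across all agents is 2+1+2+2+1 = 8, and 10 slots are needed, so at most 8 can be filled.
An assignment achieving 8: Thu morning→Abara, Thu afternoon→Jensen+Osei, Fri morning→Osei+Petrov, Fri afternoon→Petrov, Fri evening→Jensen, Sat morning→Chen.
Loads: Jensen 2/2, Chen 1/1, Osei 2/2, Petrov 2/2, Abara 1/1.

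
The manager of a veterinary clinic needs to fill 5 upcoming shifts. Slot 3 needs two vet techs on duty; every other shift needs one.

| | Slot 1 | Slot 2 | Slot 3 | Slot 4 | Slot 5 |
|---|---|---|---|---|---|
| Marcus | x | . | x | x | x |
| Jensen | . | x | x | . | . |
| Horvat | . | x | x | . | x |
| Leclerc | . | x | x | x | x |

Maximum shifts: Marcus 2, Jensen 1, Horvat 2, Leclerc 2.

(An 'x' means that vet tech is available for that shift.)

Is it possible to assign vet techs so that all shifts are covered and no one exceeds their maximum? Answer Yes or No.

Yes

Slot 1 can only be covered by Marcus, so that assignment is forced.
One valid schedule: Slot 1→Marcus, Slot 2→Jensen, Slot 3→Horvat+Leclerc, Slot 4→Marcus, Slot 5→Horvat.
Loads: Marcus 2/2, Jensen 1/1, Horvat 2/2, Leclerc 1/2 — all within limits.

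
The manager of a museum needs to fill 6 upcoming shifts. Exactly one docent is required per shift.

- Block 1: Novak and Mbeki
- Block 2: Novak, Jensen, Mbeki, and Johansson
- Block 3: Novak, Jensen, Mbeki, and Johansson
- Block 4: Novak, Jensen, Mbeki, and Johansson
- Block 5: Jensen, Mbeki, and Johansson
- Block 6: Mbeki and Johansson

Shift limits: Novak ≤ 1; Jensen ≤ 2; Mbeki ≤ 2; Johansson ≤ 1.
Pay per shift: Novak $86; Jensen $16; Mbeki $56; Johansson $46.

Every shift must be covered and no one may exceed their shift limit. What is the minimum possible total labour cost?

Picking the cheapest available docent for each shift independently would cost $166, but that ignores the shift limits.
An optimal schedule: Block 1→Novak, Block 2→Jensen, Block 3→Mbeki, Block 4→Johansson, Block 5→Jensen, Block 6→Mbeki.
Total: 86 + 16 + 56 + 46 + 16 + 56 = $276.

$276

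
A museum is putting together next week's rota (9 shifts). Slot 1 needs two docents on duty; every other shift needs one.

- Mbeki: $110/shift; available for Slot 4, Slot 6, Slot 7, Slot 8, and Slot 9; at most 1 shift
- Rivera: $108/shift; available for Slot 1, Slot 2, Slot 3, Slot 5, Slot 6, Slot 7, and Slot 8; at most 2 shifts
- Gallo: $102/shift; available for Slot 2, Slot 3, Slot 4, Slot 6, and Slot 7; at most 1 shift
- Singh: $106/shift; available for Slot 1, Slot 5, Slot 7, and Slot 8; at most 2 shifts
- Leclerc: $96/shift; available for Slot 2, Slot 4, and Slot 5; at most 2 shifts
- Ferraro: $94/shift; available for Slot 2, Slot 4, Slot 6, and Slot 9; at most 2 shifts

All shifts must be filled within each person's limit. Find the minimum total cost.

$1020

Slot 1 can only be covered by Rivera and Singh, so that assignment is forced.
Picking the cheapest available docent for each shift independently would cost $996, but that ignores the shift limits.
An optimal schedule: Slot 1→Rivera+Singh, Slot 2→Leclerc, Slot 3→Rivera, Slot 4→Ferraro, Slot 5→Leclerc, Slot 6→Ferraro, Slot 7→Gallo, Slot 8→Singh, Slot 9→Mbeki.
Total: 108 + 106 + 96 + 108 + 94 + 96 + 94 + 102 + 106 + 110 = $1020.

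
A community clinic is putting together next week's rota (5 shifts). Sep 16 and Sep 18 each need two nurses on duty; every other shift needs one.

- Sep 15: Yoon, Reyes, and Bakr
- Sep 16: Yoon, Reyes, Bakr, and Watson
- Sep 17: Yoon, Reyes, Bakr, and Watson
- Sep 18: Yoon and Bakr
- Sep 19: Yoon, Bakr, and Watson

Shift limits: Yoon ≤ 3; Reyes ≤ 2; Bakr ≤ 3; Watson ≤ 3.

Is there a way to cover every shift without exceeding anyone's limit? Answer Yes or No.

Yes

Sep 18 can only be covered by Yoon and Bakr, so that assignment is forced.
One valid schedule: Sep 15→Yoon, Sep 16→Reyes+Bakr, Sep 17→Reyes, Sep 18→Yoon+Bakr, Sep 19→Yoon.
Loads: Yoon 3/3, Reyes 2/2, Bakr 2/3, Watson 0/3 — all within limits.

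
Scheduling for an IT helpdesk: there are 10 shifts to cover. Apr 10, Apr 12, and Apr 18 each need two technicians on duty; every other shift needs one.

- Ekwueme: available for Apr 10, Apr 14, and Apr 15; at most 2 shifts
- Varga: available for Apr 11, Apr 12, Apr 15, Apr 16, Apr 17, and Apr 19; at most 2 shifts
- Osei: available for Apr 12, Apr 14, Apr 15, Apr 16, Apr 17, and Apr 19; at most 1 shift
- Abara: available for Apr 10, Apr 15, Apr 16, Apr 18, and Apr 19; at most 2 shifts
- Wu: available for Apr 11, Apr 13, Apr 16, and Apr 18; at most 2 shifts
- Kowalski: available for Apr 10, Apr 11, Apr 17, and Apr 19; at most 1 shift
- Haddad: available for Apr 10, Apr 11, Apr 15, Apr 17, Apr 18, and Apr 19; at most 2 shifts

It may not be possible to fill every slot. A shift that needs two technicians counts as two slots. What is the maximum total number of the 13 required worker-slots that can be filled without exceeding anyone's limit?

Total capacity across all technicians is 2+2+1+2+2+1+2 = 12, and 13 slots are needed, so at most 12 can be filled.
An assignment achieving 12: Apr 10→Ekwueme+Abara, Apr 11→Varga, Apr 12→Varga+Osei, Apr 13→Wu, Apr 14→Ekwueme, Apr 15→Haddad, Apr 17→Kowalski, Apr 18→Abara+Wu, Apr 19→Haddad.
Loads: Ekwueme 2/2, Varga 2/2, Osei 1/1, Abara 2/2, Wu 2/2, Kowalski 1/1, Haddad 2/2.

12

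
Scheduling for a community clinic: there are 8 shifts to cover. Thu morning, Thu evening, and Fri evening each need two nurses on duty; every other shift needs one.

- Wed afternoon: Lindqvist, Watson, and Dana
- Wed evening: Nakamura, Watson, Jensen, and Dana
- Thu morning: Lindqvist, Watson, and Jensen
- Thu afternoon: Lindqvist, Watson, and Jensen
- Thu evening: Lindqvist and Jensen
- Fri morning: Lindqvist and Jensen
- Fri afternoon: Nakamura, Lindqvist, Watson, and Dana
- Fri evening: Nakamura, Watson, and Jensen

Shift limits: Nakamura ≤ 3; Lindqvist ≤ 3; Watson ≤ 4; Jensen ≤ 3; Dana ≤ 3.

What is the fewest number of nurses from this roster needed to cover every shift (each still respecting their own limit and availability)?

4

11 slots to fill and no one can take more than 4, so at least ⌈11/4⌉ = 3 nurses are needed.
Any 3 nurses together have capacity at most 4+3+3 = 10 < 11 slots, so 3 can never suffice.
Nakamura, Lindqvist, Watson, and Jensen alone can cover everything: Wed afternoon→Lindqvist, Wed evening→Nakamura, Thu morning→Watson+Jensen, Thu afternoon→Watson, Thu evening→Lindqvist+Jensen, Fri morning→Lindqvist, Fri afternoon→Nakamura, Fri evening→Nakamura+Watson.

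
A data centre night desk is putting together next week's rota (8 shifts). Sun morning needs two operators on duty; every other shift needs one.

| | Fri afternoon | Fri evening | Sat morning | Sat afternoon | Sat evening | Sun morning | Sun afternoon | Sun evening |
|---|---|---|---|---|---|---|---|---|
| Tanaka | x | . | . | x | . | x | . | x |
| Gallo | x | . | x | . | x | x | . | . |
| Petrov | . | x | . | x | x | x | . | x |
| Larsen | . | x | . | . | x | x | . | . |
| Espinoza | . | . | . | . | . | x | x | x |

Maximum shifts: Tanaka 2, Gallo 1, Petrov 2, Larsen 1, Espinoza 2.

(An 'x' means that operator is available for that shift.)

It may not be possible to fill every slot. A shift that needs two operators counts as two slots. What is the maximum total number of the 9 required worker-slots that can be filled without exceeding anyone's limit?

Total capacity across all operators is 2+1+2+1+2 = 8, and 9 slots are needed, so at most 8 can be filled.
An assignment achieving 8: Fri afternoon→Tanaka, Fri evening→Petrov, Sat morning→Gallo, Sat afternoon→Tanaka, Sat evening→Petrov, Sun morning→Larsen, Sun afternoon→Espinoza, Sun evening→Espinoza.
Loads: Tanaka 2/2, Gallo 1/1, Petrov 2/2, Larsen 1/1, Espinoza 2/2.

8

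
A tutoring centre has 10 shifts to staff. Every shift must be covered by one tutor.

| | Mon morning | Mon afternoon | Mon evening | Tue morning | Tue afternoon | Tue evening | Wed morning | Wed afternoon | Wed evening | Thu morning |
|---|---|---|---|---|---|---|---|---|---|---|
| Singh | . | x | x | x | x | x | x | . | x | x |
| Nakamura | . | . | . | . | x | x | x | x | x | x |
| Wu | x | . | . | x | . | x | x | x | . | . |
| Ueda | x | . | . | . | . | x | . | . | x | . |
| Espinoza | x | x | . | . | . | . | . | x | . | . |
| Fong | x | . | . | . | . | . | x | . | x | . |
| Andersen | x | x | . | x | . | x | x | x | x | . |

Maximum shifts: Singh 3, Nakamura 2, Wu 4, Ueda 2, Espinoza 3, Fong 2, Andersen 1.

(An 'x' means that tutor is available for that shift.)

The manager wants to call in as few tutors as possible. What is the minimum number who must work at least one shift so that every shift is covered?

4

10 slots to fill and no one can take more than 4, so at least ⌈10/4⌉ = 3 tutors are needed.
No set of 3 tutors can cover every shift (each such set leaves at least one shift with no one available or exceeds a cap).
Singh, Nakamura, Wu, and Ueda alone can cover everything: Mon morning→Wu, Mon afternoon→Singh, Mon evening→Singh, Tue morning→Singh, Tue afternoon→Nakamura, Tue evening→Wu, Wed morning→Wu, Wed afternoon→Wu, Wed evening→Ueda, Thu morning→Nakamura.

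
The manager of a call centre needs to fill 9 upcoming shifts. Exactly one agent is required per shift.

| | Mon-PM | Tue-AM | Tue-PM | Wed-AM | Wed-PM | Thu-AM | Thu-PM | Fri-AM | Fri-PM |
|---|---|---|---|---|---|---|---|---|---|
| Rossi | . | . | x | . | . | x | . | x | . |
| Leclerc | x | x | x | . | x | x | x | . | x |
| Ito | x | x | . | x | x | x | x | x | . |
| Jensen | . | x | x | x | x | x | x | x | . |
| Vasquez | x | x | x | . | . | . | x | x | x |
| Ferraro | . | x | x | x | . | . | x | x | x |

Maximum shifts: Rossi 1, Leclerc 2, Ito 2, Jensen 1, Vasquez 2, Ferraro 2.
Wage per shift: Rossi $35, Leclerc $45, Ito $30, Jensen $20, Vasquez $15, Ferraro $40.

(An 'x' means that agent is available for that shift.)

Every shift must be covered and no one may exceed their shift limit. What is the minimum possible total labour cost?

$270

Picking the cheapest available agent for each shift independently would cost $150, but that ignores the shift limits.
An optimal schedule: Mon-PM→Vasquez, Tue-AM→Ferraro, Tue-PM→Rossi, Wed-AM→Jensen, Wed-PM→Ito, Thu-AM→Ito, Thu-PM→Leclerc, Fri-AM→Ferraro, Fri-PM→Vasquez.
Total: 15 + 40 + 35 + 20 + 30 + 30 + 45 + 40 + 15 = $270.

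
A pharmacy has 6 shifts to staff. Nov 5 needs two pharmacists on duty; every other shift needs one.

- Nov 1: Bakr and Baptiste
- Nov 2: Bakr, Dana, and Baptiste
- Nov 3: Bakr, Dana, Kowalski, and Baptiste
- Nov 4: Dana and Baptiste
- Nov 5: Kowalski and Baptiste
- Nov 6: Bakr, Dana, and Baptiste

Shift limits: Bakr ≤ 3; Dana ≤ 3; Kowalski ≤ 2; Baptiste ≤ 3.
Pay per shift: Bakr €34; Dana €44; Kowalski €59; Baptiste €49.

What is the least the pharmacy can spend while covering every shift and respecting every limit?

Nov 5 can only be covered by Kowalski and Baptiste, so that assignment is forced.
Picking the cheapest available pharmacist for each shift independently would cost €288, but that ignores the shift limits.
An optimal schedule: Nov 1→Bakr, Nov 2→Bakr, Nov 3→Dana, Nov 4→Dana, Nov 5→Kowalski+Baptiste, Nov 6→Bakr.
Total: 34 + 34 + 44 + 44 + 59 + 49 + 34 = €298.

€298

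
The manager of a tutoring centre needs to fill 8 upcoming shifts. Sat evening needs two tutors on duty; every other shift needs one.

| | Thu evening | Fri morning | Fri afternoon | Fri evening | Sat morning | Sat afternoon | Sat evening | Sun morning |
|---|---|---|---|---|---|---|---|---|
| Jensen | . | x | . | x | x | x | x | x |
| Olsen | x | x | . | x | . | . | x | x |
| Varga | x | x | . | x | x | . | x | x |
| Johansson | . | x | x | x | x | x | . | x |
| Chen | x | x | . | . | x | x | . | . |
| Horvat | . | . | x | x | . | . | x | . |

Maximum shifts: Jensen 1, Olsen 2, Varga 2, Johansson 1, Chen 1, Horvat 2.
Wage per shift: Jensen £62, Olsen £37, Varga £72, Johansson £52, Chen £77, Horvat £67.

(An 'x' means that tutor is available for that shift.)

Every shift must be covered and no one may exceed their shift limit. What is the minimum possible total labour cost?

Picking the cheapest available tutor for each shift independently would cost £403, but that ignores the shift limits.
An optimal schedule: Thu evening→Olsen, Fri morning→Chen, Fri afternoon→Johansson, Fri evening→Horvat, Sat morning→Varga, Sat afternoon→Jensen, Sat evening→Varga+Horvat, Sun morning→Olsen.
Total: 37 + 77 + 52 + 67 + 72 + 62 + 72 + 67 + 37 = £543.

£543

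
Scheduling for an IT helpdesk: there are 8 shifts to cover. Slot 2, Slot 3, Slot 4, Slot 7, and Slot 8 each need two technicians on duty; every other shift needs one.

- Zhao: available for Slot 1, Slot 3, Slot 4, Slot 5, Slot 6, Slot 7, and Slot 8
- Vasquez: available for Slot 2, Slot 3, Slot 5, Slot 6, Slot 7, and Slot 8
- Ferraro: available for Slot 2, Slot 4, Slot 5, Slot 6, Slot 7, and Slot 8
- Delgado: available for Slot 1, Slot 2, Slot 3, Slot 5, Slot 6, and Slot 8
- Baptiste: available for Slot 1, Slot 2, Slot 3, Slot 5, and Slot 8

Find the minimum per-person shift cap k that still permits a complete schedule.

3

With 5 technicians and 13 worker-slots to fill, someone must work at least ⌈13/5⌉ = 3 shifts, so k ≥ 3.
k = 3 works: Slot 1→Zhao, Slot 2→Ferraro+Delgado, Slot 3→Delgado+Baptiste, Slot 4→Zhao+Ferraro, Slot 5→Vasquez, Slot 6→Vasquez, Slot 7→Zhao+Vasquez, Slot 8→Ferraro+Delgado.
Loads: Zhao 3, Vasquez 3, Ferraro 3, Delgado 3, Baptiste 1 — all ≤ 3.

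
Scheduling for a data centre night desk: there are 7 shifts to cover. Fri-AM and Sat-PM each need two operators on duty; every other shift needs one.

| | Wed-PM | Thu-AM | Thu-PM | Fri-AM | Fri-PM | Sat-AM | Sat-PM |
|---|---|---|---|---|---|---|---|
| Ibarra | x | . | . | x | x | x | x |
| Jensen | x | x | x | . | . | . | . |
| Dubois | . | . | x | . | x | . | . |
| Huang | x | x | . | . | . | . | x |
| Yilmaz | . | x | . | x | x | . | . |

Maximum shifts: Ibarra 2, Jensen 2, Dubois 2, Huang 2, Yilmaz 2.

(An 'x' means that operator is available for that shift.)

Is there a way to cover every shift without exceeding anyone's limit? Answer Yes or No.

No

Total capacity is 10 and 9 slots are needed, so capacity alone doesn't rule it out.
Shifts {Fri-AM, Sat-AM, Sat-PM} need 5 worker-slots in total, but the operators available for any of those shifts (Ibarra, Huang, and Yilmaz) can supply at most 4 among them. So no valid schedule exists.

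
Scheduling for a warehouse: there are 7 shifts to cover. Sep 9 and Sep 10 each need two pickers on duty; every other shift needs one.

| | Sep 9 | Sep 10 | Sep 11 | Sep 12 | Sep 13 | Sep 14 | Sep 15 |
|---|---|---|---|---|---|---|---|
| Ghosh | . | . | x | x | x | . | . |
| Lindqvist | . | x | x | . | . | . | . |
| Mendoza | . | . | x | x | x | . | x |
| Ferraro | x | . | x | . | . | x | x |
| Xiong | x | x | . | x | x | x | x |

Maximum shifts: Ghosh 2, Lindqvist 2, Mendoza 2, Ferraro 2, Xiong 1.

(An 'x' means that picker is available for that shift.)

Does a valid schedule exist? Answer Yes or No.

No

Total capacity is 9 and 9 slots are needed, so capacity alone doesn't rule it out.
Shifts {Sep 9, Sep 10} need 4 worker-slots in total, but the pickers available for any of those shifts (Lindqvist, Ferraro, and Xiong) can supply at most 3 among them. So no valid schedule exists.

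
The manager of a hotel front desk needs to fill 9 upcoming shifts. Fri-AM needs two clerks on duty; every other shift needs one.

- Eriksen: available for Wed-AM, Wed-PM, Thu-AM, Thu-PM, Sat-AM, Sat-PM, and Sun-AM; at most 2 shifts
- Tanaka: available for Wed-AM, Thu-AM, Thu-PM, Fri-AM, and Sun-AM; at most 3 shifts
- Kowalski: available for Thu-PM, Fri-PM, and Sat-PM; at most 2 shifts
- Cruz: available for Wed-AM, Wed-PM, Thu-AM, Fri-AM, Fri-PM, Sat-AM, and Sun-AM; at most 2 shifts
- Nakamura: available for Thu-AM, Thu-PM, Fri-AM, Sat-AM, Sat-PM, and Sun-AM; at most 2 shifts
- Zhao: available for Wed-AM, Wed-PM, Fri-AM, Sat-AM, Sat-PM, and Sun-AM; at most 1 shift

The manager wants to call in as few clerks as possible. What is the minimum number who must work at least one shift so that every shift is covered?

5

10 slots to fill and no one can take more than 3, so at least ⌈10/3⌉ = 4 clerks are needed.
Any 4 clerks together have capacity at most 3+2+2+2 = 9 < 10 slots, so 4 can never suffice.
Eriksen, Tanaka, Kowalski, Cruz, and Nakamura alone can cover everything: Wed-AM→Eriksen, Wed-PM→Eriksen, Thu-AM→Tanaka, Thu-PM→Tanaka, Fri-AM→Tanaka+Cruz, Fri-PM→Kowalski, Sat-AM→Cruz, Sat-PM→Kowalski, Sun-AM→Nakamura.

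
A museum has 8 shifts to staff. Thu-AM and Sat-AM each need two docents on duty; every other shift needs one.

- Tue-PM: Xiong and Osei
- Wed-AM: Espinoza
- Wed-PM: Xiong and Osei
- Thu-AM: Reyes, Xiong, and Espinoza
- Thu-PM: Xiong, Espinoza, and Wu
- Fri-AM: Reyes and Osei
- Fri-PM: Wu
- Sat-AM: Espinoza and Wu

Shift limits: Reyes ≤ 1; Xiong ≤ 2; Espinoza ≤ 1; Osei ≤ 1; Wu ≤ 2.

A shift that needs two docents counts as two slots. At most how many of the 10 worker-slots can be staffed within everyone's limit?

Total capacity across all docents is 1+2+1+1+2 = 7, and 10 slots are needed, so at most 7 can be filled.
An assignment achieving 7: Tue-PM→Xiong, Wed-AM→Espinoza, Wed-PM→Xiong, Thu-AM→Reyes, Fri-AM→Osei, Fri-PM→Wu, Sat-AM→Wu.
Loads: Reyes 1/1, Xiong 2/2, Espinoza 1/1, Osei 1/1, Wu 2/2.

7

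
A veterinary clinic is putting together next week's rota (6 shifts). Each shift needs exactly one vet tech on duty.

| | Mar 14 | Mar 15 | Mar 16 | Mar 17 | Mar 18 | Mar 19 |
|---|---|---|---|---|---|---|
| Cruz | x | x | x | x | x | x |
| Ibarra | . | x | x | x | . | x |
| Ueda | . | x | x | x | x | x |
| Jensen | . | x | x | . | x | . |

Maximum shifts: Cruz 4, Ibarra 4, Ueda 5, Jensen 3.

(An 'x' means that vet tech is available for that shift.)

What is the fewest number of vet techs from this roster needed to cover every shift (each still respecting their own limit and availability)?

6 slots to fill and no one can take more than 5, so at least ⌈6/5⌉ = 2 vet techs are needed.
Cruz and Ibarra alone can cover everything: Mar 14→Cruz, Mar 15→Cruz, Mar 16→Cruz, Mar 17→Ibarra, Mar 18→Cruz, Mar 19→Ibarra.

2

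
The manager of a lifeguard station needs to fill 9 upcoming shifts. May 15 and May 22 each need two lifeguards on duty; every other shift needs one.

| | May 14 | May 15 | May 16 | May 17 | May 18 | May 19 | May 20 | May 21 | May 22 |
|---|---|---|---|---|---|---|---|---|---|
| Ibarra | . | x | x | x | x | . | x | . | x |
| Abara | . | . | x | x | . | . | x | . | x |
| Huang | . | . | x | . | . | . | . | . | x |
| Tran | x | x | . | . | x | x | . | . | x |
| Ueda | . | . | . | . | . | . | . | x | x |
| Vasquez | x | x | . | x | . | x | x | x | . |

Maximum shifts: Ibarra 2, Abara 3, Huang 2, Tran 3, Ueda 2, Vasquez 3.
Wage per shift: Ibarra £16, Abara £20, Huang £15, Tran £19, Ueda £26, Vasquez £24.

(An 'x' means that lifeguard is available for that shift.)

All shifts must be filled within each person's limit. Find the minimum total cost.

£203

Picking the cheapest available lifeguard for each shift independently would cost £191, but that ignores the shift limits.
An optimal schedule: May 14→Tran, May 15→Ibarra+Tran, May 16→Huang, May 17→Abara, May 18→Ibarra, May 19→Tran, May 20→Abara, May 21→Vasquez, May 22→Huang+Abara.
Total: 19 + 16 + 19 + 15 + 20 + 16 + 19 + 20 + 24 + 15 + 20 = £203.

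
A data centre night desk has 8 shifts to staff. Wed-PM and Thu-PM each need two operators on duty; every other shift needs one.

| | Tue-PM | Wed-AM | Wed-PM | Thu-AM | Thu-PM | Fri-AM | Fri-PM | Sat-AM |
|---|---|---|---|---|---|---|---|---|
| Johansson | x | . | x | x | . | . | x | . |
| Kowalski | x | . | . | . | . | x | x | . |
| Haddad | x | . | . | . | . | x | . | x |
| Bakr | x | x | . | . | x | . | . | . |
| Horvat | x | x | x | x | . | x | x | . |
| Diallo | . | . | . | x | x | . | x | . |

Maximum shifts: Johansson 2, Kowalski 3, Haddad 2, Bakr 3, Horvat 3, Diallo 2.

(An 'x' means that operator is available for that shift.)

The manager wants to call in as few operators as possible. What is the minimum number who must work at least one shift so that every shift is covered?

10 slots to fill and no one can take more than 3, so at least ⌈10/3⌉ = 4 operators are needed.
Shifts {Wed-PM, Thu-PM, Sat-AM} need 5 slots, but among the operators available for them (Johansson, Haddad, Bakr, Horvat, and Diallo) any 4 together supply at most 4. So 4 operators are not enough.
Johansson, Haddad, Bakr, Horvat, and Diallo alone can cover everything: Tue-PM→Bakr, Wed-AM→Bakr, Wed-PM→Johansson+Horvat, Thu-AM→Johansson, Thu-PM→Bakr+Diallo, Fri-AM→Haddad, Fri-PM→Horvat, Sat-AM→Haddad.

5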